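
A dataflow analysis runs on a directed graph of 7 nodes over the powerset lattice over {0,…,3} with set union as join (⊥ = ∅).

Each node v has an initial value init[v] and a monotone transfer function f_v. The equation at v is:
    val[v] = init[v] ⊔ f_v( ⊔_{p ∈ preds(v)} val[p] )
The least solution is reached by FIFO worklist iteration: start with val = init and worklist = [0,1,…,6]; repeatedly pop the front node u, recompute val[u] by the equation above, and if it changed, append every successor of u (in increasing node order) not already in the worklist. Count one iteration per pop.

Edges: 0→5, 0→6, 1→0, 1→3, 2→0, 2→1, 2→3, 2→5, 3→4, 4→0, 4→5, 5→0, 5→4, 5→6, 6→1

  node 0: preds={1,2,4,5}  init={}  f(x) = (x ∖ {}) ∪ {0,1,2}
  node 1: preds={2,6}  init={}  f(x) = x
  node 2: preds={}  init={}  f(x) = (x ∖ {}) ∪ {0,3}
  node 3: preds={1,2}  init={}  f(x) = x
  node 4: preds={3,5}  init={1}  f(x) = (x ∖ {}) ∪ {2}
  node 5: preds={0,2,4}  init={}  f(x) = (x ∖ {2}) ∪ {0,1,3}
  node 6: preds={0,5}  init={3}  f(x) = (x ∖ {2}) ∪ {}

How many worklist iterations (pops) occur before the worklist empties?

Worklist (15 pops):
  #1 pop 0: in={1} → {0,1,2} (was {}); enqueue []
  #2 pop 1: in={3} → {3} (was {}); enqueue [0]
  #3 pop 2: in={} → {0,3} (was {}); enqueue [1]
  #4 pop 3: in={0,3} → {0,3} (was {}); enqueue []
  #5 pop 4: in={0,3} → {0,1,2,3} (was {1}); enqueue []
  #6 pop 5: in={0,1,2,3} → {0,1,3} (was {}); enqueue [4]
  #7 pop 6: in={0,1,2,3} → {0,1,3} (was {3}); enqueue []
  #8 pop 0: in={0,1,2,3} → {0,1,2,3} (was {0,1,2}); enqueue [5,6]
  #9 pop 1: in={0,1,3} → {0,1,3} (was {3}); enqueue [0,3]
  #10 pop 4: in={0,1,3} → {0,1,2,3} (no change)
  #11 pop 5: in={0,1,2,3} → {0,1,3} (no change)
  #12 pop 6: in={0,1,2,3} → {0,1,3} (no change)
  #13 pop 0: in={0,1,2,3} → {0,1,2,3} (no change)
  #14 pop 3: in={0,1,3} → {0,1,3} (was {0,3}); enqueue [4]
  #15 pop 4: in={0,1,3} → {0,1,2,3} (no change)

Fixpoint:
  val[0] = {0,1,2,3}
  val[1] = {0,1,3}
  val[2] = {0,3}
  val[3] = {0,1,3}
  val[4] = {0,1,2,3}
  val[5] = {0,1,3}
  val[6] = {0,1,3}

15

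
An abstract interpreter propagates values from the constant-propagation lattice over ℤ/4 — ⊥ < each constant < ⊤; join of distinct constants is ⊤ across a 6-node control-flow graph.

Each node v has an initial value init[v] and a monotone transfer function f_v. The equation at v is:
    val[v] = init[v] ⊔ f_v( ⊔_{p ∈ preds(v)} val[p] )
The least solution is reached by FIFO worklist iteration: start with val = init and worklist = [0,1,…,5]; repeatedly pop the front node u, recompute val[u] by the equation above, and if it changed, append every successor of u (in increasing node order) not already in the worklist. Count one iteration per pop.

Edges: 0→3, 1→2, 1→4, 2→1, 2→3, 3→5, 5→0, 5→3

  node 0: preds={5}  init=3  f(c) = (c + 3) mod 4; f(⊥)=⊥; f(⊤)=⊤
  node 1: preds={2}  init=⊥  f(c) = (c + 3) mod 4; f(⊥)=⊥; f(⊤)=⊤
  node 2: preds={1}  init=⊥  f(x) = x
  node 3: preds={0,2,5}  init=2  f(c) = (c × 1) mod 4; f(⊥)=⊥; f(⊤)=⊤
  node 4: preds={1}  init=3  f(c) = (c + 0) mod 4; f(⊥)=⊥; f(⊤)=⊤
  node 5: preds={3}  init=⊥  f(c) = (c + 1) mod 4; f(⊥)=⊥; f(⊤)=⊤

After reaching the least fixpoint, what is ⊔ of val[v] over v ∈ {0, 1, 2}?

Worklist (8 pops):
  #1 pop 0: in=⊥ → 3 (no change)
  #2 pop 1: in=⊥ → ⊥ (no change)
  #3 pop 2: in=⊥ → ⊥ (no change)
  #4 pop 3: in=3 → ⊤ (was 2); enqueue []
  #5 pop 4: in=⊥ → 3 (no change)
  #6 pop 5: in=⊤ → ⊤ (was ⊥); enqueue [0,3]
  #7 pop 0: in=⊤ → ⊤ (was 3); enqueue []
  #8 pop 3: in=⊤ → ⊤ (no change)

Fixpoint:
  val[0] = ⊤
  val[1] = ⊥
  val[2] = ⊥
  val[3] = ⊤
  val[4] = 3
  val[5] = ⊤

⊤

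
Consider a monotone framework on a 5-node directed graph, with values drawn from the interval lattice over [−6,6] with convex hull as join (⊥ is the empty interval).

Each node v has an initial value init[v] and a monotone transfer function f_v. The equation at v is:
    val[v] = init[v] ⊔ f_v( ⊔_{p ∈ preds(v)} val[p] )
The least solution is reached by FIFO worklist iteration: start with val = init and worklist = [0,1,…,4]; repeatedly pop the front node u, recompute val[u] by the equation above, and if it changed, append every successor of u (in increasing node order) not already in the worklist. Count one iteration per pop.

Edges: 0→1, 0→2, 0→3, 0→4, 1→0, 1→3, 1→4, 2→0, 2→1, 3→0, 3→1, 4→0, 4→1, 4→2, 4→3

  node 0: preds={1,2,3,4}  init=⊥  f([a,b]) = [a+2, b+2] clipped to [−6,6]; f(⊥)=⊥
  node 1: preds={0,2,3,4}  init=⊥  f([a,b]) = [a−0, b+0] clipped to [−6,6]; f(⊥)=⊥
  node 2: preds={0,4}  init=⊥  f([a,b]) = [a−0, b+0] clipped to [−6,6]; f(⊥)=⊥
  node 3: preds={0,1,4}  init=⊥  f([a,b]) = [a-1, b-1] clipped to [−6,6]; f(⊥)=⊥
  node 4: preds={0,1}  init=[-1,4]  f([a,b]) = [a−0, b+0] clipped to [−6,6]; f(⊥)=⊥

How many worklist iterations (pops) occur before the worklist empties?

36

Worklist (36 pops):
  #1 pop 0: in=[-1,4] → [1,6] (was ⊥); enqueue []
  #2 pop 1: in=[-1,6] → [-1,6] (was ⊥); enqueue [0]
  #3 pop 2: in=[-1,6] → [-1,6] (was ⊥); enqueue [1]
  #4 pop 3: in=[-1,6] → [-2,5] (was ⊥); enqueue []
  #5 pop 4: in=[-1,6] → [-1,6] (was [-1,4]); enqueue [2,3]
  #6 pop 0: in=[-2,6] → [0,6] (was [1,6]); enqueue [4]
  #7 pop 1: in=[-2,6] → [-2,6] (was [-1,6]); enqueue [0]
  #8 pop 2: in=[-1,6] → [-1,6] (no change)
  #9 pop 3: in=[-2,6] → [-3,5] (was [-2,5]); enqueue [1]
  #10 pop 4: in=[-2,6] → [-2,6] (was [-1,6]); enqueue [2,3]
  #11 pop 0: in=[-3,6] → [-1,6] (was [0,6]); enqueue [4]
  #12 pop 1: in=[-3,6] → [-3,6] (was [-2,6]); enqueue [0]
  #13 pop 2: in=[-2,6] → [-2,6] (was [-1,6]); enqueue [1]
  #14 pop 3: in=[-3,6] → [-4,5] (was [-3,5]); enqueue []
  #15 pop 4: in=[-3,6] → [-3,6] (was [-2,6]); enqueue [2,3]
  #16 pop 0: in=[-4,6] → [-2,6] (was [-1,6]); enqueue [4]
  #17 pop 1: in=[-4,6] → [-4,6] (was [-3,6]); enqueue [0]
  #18 pop 2: in=[-3,6] → [-3,6] (was [-2,6]); enqueue [1]
  #19 pop 3: in=[-4,6] → [-5,5] (was [-4,5]); enqueue []
  #20 pop 4: in=[-4,6] → [-4,6] (was [-3,6]); enqueue [2,3]
  #21 pop 0: in=[-5,6] → [-3,6] (was [-2,6]); enqueue [4]
  #22 pop 1: in=[-5,6] → [-5,6] (was [-4,6]); enqueue [0]
  #23 pop 2: in=[-4,6] → [-4,6] (was [-3,6]); enqueue [1]
  #24 pop 3: in=[-5,6] → [-6,5] (was [-5,5]); enqueue []
  #25 pop 4: in=[-5,6] → [-5,6] (was [-4,6]); enqueue [2,3]
  #26 pop 0: in=[-6,6] → [-4,6] (was [-3,6]); enqueue [4]
  #27 pop 1: in=[-6,6] → [-6,6] (was [-5,6]); enqueue [0]
  #28 pop 2: in=[-5,6] → [-5,6] (was [-4,6]); enqueue [1]
  #29 pop 3: in=[-6,6] → [-6,5] (no change)
  #30 pop 4: in=[-6,6] → [-6,6] (was [-5,6]); enqueue [2,3]
  #31 pop 0: in=[-6,6] → [-4,6] (no change)
  #32 pop 1: in=[-6,6] → [-6,6] (no change)
  #33 pop 2: in=[-6,6] → [-6,6] (was [-5,6]); enqueue [0,1]
  #34 pop 3: in=[-6,6] → [-6,5] (no change)
  #35 pop 0: in=[-6,6] → [-4,6] (no change)
  #36 pop 1: in=[-6,6] → [-6,6] (no change)

Fixpoint:
  val[0] = [-4,6]
  val[1] = [-6,6]
  val[2] = [-6,6]
  val[3] = [-6,5]
  val[4] = [-6,6]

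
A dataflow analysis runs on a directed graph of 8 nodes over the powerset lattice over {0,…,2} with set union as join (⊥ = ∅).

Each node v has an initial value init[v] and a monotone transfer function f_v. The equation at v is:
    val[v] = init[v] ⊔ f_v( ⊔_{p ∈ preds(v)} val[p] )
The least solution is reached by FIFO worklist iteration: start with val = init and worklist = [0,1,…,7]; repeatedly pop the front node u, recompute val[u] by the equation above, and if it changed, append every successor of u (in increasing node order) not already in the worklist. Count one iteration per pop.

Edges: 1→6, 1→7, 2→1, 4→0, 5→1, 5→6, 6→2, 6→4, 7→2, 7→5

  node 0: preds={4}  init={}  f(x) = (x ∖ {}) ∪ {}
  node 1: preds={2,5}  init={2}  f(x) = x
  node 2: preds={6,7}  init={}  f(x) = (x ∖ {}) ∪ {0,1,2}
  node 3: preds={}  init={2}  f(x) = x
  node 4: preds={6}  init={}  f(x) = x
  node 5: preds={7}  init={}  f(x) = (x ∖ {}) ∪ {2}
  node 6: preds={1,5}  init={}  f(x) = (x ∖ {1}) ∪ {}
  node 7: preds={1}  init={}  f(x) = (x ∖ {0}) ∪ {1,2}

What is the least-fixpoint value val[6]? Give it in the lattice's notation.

{0,2}

Iteration log — 19 steps:
  step 1. node 0  ⊔preds={}  new={}  stable
  step 2. node 1  ⊔preds={}  new={2}  stable
  step 3. node 2  ⊔preds={}  new={0,1,2}  old={}  +wl: 1
  step 4. node 3  ⊔preds={}  new={2}  stable
  step 5. node 4  ⊔preds={}  new={}  stable
  step 6. node 5  ⊔preds={}  new={2}  old={}  +wl: 
  step 7. node 6  ⊔preds={2}  new={2}  old={}  +wl: 2,4
  step 8. node 7  ⊔preds={2}  new={1,2}  old={}  +wl: 5
  step 9. node 1  ⊔preds={0,1,2}  new={0,1,2}  old={2}  +wl: 6,7
  step 10. node 2  ⊔preds={1,2}  new={0,1,2}  stable
  step 11. node 4  ⊔preds={2}  new={2}  old={}  +wl: 0
  step 12. node 5  ⊔preds={1,2}  new={1,2}  old={2}  +wl: 1
  step 13. node 6  ⊔preds={0,1,2}  new={0,2}  old={2}  +wl: 2,4
  step 14. node 7  ⊔preds={0,1,2}  new={1,2}  stable
  step 15. node 0  ⊔preds={2}  new={2}  old={}  +wl: 
  step 16. node 1  ⊔preds={0,1,2}  new={0,1,2}  stable
  step 17. node 2  ⊔preds={0,1,2}  new={0,1,2}  stable
  step 18. node 4  ⊔preds={0,2}  new={0,2}  old={2}  +wl: 0
  step 19. node 0  ⊔preds={0,2}  new={0,2}  old={2}  +wl: 

Least fixpoint reached:
  node 0: {0,2}
  node 1: {0,1,2}
  node 2: {0,1,2}
  node 3: {2}
  node 4: {0,2}
  node 5: {1,2}
  node 6: {0,2}
  node 7: {1,2}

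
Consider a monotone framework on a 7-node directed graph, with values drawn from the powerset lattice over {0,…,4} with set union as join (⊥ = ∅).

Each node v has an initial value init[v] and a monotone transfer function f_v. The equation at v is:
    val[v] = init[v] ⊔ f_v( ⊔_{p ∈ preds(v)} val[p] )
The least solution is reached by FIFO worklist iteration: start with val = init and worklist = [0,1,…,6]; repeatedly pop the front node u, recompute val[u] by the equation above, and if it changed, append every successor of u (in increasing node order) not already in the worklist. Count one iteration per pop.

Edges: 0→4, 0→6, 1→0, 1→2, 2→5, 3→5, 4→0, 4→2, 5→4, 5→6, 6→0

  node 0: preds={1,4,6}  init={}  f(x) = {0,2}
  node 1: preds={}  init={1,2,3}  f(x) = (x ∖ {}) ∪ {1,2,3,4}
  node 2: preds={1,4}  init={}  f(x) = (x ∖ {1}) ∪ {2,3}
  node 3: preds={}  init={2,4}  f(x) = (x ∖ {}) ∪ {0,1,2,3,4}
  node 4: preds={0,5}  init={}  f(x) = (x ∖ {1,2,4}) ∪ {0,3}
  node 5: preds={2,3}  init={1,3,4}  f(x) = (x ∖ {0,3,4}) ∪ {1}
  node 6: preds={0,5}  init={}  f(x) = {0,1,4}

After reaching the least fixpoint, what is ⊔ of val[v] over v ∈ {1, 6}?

Trace (11 dequeues):
  [1] u=0 | in {1,2,3} | out {0,2} | prev {} | push {}
  [2] u=1 | in {} | out {1,2,3,4} | prev {1,2,3} | push {0}
  [3] u=2 | in {1,2,3,4} | out {2,3,4} | prev {} | push {}
  [4] u=3 | in {} | out {0,1,2,3,4} | prev {2,4} | push {}
  [5] u=4 | in {0,1,2,3,4} | out {0,3} | prev {} | push {2}
  [6] u=5 | in {0,1,2,3,4} | out {1,2,3,4} | prev {1,3,4} | push {4}
  [7] u=6 | in {0,1,2,3,4} | out {0,1,4} | prev {} | push {}
  [8] u=0 | in {0,1,2,3,4} | out {0,2} | ==
  [9] u=2 | in {0,1,2,3,4} | out {0,2,3,4} | prev {2,3,4} | push {5}
  [10] u=4 | in {0,1,2,3,4} | out {0,3} | ==
  [11] u=5 | in {0,1,2,3,4} | out {1,2,3,4} | ==

Converged values:
  [0] {0,2}
  [1] {1,2,3,4}
  [2] {0,2,3,4}
  [3] {0,1,2,3,4}
  [4] {0,3}
  [5] {1,2,3,4}
  [6] {0,1,4}

{0,1,2,3,4}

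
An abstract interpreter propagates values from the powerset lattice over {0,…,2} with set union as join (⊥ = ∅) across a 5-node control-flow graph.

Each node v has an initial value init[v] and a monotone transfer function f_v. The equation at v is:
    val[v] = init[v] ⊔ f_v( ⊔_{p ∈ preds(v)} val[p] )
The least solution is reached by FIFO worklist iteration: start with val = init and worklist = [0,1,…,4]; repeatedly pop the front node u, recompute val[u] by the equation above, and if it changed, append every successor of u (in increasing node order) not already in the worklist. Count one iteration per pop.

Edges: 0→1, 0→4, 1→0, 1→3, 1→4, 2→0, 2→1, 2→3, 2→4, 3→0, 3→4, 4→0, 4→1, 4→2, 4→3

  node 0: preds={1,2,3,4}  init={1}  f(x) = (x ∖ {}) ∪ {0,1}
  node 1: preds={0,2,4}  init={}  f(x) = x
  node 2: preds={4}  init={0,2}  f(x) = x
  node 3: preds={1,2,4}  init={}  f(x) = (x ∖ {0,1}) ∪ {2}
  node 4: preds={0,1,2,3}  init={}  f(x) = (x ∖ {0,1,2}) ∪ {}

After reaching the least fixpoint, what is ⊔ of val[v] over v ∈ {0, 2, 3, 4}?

{0,1,2}

Trace (6 dequeues):
  [1] u=0 | in {0,2} | out {0,1,2} | prev {1} | push {}
  [2] u=1 | in {0,1,2} | out {0,1,2} | prev {} | push {0}
  [3] u=2 | in {} | out {0,2} | ==
  [4] u=3 | in {0,1,2} | out {2} | prev {} | push {}
  [5] u=4 | in {0,1,2} | out {} | ==
  [6] u=0 | in {0,1,2} | out {0,1,2} | ==

Converged values:
  [0] {0,1,2}
  [1] {0,1,2}
  [2] {0,2}
  [3] {2}
  [4] {}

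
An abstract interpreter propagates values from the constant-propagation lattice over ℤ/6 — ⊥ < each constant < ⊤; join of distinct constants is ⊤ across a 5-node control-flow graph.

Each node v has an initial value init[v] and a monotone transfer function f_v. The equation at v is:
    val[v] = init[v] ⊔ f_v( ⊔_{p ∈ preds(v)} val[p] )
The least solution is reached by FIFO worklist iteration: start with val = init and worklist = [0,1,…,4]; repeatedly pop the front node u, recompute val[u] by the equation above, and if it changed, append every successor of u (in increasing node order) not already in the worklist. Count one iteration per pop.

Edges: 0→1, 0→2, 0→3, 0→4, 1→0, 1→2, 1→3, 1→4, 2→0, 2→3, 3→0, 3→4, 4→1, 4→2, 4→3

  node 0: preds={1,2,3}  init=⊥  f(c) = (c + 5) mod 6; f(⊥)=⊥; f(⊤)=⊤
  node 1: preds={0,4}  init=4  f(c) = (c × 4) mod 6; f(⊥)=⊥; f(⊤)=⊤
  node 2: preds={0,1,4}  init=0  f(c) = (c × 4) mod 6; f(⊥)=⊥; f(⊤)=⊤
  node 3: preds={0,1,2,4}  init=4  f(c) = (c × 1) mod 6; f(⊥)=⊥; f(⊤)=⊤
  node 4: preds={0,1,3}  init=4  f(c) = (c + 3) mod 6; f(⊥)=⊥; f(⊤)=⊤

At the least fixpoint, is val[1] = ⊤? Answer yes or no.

yes

Trace (9 dequeues):
  [1] u=0 | in ⊤ | out ⊤ | prev ⊥ | push {}
  [2] u=1 | in ⊤ | out ⊤ | prev 4 | push {0}
  [3] u=2 | in ⊤ | out ⊤ | prev 0 | push {}
  [4] u=3 | in ⊤ | out ⊤ | prev 4 | push {}
  [5] u=4 | in ⊤ | out ⊤ | prev 4 | push {1,2,3}
  [6] u=0 | in ⊤ | out ⊤ | ==
  [7] u=1 | in ⊤ | out ⊤ | ==
  [8] u=2 | in ⊤ | out ⊤ | ==
  [9] u=3 | in ⊤ | out ⊤ | ==

Converged values:
  [0] ⊤
  [1] ⊤
  [2] ⊤
  [3] ⊤
  [4] ⊤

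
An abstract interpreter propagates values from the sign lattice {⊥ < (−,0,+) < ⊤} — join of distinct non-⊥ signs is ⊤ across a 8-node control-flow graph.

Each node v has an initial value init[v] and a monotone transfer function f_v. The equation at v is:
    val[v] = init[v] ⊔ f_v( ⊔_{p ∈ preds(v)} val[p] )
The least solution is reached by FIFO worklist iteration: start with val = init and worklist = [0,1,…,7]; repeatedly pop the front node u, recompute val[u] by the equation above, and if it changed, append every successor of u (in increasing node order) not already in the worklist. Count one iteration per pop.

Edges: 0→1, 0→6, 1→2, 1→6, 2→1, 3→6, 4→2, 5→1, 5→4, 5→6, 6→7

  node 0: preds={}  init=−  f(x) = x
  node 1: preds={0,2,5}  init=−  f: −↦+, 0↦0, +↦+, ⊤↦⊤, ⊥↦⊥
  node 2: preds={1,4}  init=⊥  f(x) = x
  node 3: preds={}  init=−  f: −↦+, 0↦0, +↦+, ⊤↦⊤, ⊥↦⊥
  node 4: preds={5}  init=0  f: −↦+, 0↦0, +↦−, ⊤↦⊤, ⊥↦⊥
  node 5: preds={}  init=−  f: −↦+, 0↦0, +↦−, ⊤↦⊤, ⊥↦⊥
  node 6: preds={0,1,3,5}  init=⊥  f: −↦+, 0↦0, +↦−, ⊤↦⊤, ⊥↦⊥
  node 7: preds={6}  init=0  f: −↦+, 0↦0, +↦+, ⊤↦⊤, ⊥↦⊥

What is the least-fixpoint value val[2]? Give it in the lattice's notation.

⊤

Worklist (10 pops):
  #1 pop 0: in=⊥ → − (no change)
  #2 pop 1: in=− → ⊤ (was −); enqueue []
  #3 pop 2: in=⊤ → ⊤ (was ⊥); enqueue [1]
  #4 pop 3: in=⊥ → − (no change)
  #5 pop 4: in=− → ⊤ (was 0); enqueue [2]
  #6 pop 5: in=⊥ → − (no change)
  #7 pop 6: in=⊤ → ⊤ (was ⊥); enqueue []
  #8 pop 7: in=⊤ → ⊤ (was 0); enqueue []
  #9 pop 1: in=⊤ → ⊤ (no change)
  #10 pop 2: in=⊤ → ⊤ (no change)

Fixpoint:
  val[0] = −
  val[1] = ⊤
  val[2] = ⊤
  val[3] = −
  val[4] = ⊤
  val[5] = −
  val[6] = ⊤
  val[7] = ⊤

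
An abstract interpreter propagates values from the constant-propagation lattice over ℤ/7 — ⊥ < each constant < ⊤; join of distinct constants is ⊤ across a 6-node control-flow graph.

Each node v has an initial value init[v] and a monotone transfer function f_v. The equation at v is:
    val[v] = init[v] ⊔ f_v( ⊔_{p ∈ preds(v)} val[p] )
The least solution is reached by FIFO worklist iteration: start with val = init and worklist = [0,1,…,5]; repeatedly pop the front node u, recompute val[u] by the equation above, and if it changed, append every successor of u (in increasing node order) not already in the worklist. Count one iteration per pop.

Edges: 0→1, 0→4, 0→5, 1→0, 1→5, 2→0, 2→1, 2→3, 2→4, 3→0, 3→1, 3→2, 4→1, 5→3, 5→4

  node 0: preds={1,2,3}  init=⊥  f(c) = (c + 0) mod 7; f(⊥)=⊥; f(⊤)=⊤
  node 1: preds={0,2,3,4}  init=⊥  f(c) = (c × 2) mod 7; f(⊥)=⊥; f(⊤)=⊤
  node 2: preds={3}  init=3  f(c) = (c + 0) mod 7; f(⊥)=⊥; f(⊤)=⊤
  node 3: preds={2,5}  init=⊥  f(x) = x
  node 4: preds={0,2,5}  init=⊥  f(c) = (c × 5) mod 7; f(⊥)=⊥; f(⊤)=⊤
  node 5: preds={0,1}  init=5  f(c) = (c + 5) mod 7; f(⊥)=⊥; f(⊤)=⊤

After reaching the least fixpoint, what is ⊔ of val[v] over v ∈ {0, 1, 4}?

Iteration log — 14 steps:
  step 1. node 0  ⊔preds=3  new=3  old=⊥  +wl: 
  step 2. node 1  ⊔preds=3  new=6  old=⊥  +wl: 0
  step 3. node 2  ⊔preds=⊥  new=3  stable
  step 4. node 3  ⊔preds=⊤  new=⊤  old=⊥  +wl: 1,2
  step 5. node 4  ⊔preds=⊤  new=⊤  old=⊥  +wl: 
  step 6. node 5  ⊔preds=⊤  new=⊤  old=5  +wl: 3,4
  step 7. node 0  ⊔preds=⊤  new=⊤  old=3  +wl: 5
  step 8. node 1  ⊔preds=⊤  new=⊤  old=6  +wl: 0
  step 9. node 2  ⊔preds=⊤  new=⊤  old=3  +wl: 1
  step 10. node 3  ⊔preds=⊤  new=⊤  stable
  step 11. node 4  ⊔preds=⊤  new=⊤  stable
  step 12. node 5  ⊔preds=⊤  new=⊤  stable
  step 13. node 0  ⊔preds=⊤  new=⊤  stable
  step 14. node 1  ⊔preds=⊤  new=⊤  stable

Least fixpoint reached:
  node 0: ⊤
  node 1: ⊤
  node 2: ⊤
  node 3: ⊤
  node 4: ⊤
  node 5: ⊤

⊤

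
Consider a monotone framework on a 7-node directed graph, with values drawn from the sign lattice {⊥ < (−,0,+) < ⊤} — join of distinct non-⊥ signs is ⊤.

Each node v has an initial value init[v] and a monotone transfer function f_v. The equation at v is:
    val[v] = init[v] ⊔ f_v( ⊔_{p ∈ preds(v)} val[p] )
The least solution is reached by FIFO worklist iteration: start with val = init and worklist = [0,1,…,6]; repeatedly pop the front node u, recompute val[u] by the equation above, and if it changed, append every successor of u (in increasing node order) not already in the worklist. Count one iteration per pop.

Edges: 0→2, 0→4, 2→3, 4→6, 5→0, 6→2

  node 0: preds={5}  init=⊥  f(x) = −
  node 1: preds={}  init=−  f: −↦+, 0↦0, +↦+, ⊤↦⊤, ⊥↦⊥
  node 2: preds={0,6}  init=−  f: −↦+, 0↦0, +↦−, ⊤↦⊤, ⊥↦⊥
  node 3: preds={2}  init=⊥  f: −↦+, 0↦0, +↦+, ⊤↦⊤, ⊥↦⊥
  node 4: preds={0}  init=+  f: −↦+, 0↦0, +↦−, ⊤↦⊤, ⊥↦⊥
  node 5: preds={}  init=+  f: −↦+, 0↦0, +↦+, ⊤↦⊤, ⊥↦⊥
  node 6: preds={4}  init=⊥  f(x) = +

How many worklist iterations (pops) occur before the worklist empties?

Iteration log — 8 steps:
  step 1. node 0  ⊔preds=+  new=−  old=⊥  +wl: 
  step 2. node 1  ⊔preds=⊥  new=−  stable
  step 3. node 2  ⊔preds=−  new=⊤  old=−  +wl: 
  step 4. node 3  ⊔preds=⊤  new=⊤  old=⊥  +wl: 
  step 5. node 4  ⊔preds=−  new=+  stable
  step 6. node 5  ⊔preds=⊥  new=+  stable
  step 7. node 6  ⊔preds=+  new=+  old=⊥  +wl: 2
  step 8. node 2  ⊔preds=⊤  new=⊤  stable

Least fixpoint reached:
  node 0: −
  node 1: −
  node 2: ⊤
  node 3: ⊤
  node 4: +
  node 5: +
  node 6: +

8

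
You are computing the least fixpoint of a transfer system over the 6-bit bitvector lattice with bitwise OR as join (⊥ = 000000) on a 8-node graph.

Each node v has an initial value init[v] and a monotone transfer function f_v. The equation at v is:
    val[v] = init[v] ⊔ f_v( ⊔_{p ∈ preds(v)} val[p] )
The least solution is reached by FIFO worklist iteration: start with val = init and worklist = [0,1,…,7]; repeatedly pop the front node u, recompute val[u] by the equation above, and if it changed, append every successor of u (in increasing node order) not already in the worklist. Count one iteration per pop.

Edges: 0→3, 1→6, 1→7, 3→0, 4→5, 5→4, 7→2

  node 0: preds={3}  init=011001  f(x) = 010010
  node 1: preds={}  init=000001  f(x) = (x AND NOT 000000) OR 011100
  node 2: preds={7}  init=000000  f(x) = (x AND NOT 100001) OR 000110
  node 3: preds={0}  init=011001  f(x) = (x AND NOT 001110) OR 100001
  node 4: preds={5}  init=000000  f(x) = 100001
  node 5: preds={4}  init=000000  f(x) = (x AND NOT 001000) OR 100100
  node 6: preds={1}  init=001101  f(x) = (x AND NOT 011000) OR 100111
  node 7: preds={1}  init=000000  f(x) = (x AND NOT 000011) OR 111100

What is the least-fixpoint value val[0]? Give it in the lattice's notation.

Trace (11 dequeues):
  [1] u=0 | in 011001 | out 011011 | prev 011001 | push {}
  [2] u=1 | in 000000 | out 011101 | prev 000001 | push {}
  [3] u=2 | in 000000 | out 000110 | prev 000000 | push {}
  [4] u=3 | in 011011 | out 111001 | prev 011001 | push {0}
  [5] u=4 | in 000000 | out 100001 | prev 000000 | push {}
  [6] u=5 | in 100001 | out 100101 | prev 000000 | push {4}
  [7] u=6 | in 011101 | out 101111 | prev 001101 | push {}
  [8] u=7 | in 011101 | out 111100 | prev 000000 | push {2}
  [9] u=0 | in 111001 | out 011011 | ==
  [10] u=4 | in 100101 | out 100001 | ==
  [11] u=2 | in 111100 | out 011110 | prev 000110 | push {}

Converged values:
  [0] 011011
  [1] 011101
  [2] 011110
  [3] 111001
  [4] 100001
  [5] 100101
  [6] 101111
  [7] 111100

011011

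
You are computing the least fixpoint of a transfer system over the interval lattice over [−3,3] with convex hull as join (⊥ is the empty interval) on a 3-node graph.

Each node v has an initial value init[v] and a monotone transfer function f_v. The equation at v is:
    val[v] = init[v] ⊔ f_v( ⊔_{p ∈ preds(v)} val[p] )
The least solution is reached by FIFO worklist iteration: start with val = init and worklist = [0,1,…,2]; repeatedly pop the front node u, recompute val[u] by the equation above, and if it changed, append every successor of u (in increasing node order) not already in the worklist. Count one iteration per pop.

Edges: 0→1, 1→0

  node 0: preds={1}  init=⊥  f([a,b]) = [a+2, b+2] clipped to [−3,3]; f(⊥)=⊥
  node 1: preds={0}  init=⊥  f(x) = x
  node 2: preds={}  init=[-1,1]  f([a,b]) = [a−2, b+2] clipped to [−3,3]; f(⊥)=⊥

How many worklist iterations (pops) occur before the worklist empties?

Iteration log — 3 steps:
  step 1. node 0  ⊔preds=⊥  new=⊥  stable
  step 2. node 1  ⊔preds=⊥  new=⊥  stable
  step 3. node 2  ⊔preds=⊥  new=[-1,1]  stable

Least fixpoint reached:
  node 0: ⊥
  node 1: ⊥
  node 2: [-1,1]

3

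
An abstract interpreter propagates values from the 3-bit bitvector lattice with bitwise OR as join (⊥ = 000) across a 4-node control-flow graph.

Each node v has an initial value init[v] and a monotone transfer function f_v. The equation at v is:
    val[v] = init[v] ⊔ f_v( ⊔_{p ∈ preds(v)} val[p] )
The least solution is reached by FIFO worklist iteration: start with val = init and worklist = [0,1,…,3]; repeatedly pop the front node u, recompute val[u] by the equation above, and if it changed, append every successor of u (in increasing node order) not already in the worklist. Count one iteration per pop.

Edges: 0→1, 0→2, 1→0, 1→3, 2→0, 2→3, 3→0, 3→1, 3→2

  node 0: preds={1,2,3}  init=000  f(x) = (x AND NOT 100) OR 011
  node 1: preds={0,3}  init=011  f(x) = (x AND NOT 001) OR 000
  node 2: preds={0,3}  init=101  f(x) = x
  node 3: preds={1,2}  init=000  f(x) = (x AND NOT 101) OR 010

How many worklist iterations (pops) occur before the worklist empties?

Worklist (7 pops):
  #1 pop 0: in=111 → 011 (was 000); enqueue []
  #2 pop 1: in=011 → 011 (no change)
  #3 pop 2: in=011 → 111 (was 101); enqueue [0]
  #4 pop 3: in=111 → 010 (was 000); enqueue [1,2]
  #5 pop 0: in=111 → 011 (no change)
  #6 pop 1: in=011 → 011 (no change)
  #7 pop 2: in=011 → 111 (no change)

Fixpoint:
  val[0] = 011
  val[1] = 011
  val[2] = 111
  val[3] = 010

7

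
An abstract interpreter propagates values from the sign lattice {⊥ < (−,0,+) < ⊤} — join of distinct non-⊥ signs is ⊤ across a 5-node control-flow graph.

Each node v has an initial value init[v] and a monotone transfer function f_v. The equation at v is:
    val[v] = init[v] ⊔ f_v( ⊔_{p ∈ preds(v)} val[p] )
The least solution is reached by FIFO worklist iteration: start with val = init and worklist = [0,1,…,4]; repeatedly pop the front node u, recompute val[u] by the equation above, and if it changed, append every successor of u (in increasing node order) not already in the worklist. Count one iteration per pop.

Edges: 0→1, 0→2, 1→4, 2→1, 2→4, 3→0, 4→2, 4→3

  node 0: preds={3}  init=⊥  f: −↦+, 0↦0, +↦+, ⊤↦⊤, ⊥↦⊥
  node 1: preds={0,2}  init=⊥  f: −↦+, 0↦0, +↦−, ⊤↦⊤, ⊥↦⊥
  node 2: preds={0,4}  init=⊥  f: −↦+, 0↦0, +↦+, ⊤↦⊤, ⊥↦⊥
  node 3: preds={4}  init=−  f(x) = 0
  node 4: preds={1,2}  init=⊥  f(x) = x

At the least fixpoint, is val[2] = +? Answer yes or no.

Iteration log — 11 steps:
  step 1. node 0  ⊔preds=−  new=+  old=⊥  +wl: 
  step 2. node 1  ⊔preds=+  new=−  old=⊥  +wl: 
  step 3. node 2  ⊔preds=+  new=+  old=⊥  +wl: 1
  step 4. node 3  ⊔preds=⊥  new=⊤  old=−  +wl: 0
  step 5. node 4  ⊔preds=⊤  new=⊤  old=⊥  +wl: 2,3
  step 6. node 1  ⊔preds=+  new=−  stable
  step 7. node 0  ⊔preds=⊤  new=⊤  old=+  +wl: 1
  step 8. node 2  ⊔preds=⊤  new=⊤  old=+  +wl: 4
  step 9. node 3  ⊔preds=⊤  new=⊤  stable
  step 10. node 1  ⊔preds=⊤  new=⊤  old=−  +wl: 
  step 11. node 4  ⊔preds=⊤  new=⊤  stable

Least fixpoint reached:
  node 0: ⊤
  node 1: ⊤
  node 2: ⊤
  node 3: ⊤
  node 4: ⊤

no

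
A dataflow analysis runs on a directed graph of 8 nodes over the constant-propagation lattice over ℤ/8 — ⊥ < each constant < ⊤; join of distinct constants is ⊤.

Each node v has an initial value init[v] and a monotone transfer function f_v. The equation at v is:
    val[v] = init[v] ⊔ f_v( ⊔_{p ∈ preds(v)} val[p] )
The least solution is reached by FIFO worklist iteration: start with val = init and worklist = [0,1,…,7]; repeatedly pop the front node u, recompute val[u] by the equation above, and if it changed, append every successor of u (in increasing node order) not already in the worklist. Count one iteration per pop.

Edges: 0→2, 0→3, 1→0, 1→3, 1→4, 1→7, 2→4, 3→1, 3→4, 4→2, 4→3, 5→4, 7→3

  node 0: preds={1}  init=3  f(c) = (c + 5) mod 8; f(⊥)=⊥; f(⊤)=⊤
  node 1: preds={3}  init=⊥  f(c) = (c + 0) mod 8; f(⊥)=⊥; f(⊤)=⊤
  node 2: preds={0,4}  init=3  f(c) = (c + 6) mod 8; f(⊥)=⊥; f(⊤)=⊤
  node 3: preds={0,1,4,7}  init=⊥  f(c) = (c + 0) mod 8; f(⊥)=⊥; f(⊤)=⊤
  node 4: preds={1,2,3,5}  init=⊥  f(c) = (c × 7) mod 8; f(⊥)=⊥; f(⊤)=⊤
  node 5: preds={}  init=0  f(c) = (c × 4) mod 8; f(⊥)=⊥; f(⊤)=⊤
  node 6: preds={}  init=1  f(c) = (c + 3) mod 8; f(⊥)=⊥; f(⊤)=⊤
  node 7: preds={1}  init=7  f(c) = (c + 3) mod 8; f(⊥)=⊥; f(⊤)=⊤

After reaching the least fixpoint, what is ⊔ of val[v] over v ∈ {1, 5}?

Trace (16 dequeues):
  [1] u=0 | in ⊥ | out 3 | ==
  [2] u=1 | in ⊥ | out ⊥ | ==
  [3] u=2 | in 3 | out ⊤ | prev 3 | push {}
  [4] u=3 | in ⊤ | out ⊤ | prev ⊥ | push {1}
  [5] u=4 | in ⊤ | out ⊤ | prev ⊥ | push {2,3}
  [6] u=5 | in ⊥ | out 0 | ==
  [7] u=6 | in ⊥ | out 1 | ==
  [8] u=7 | in ⊥ | out 7 | ==
  [9] u=1 | in ⊤ | out ⊤ | prev ⊥ | push {0,4,7}
  [10] u=2 | in ⊤ | out ⊤ | ==
  [11] u=3 | in ⊤ | out ⊤ | ==
  [12] u=0 | in ⊤ | out ⊤ | prev 3 | push {2,3}
  [13] u=4 | in ⊤ | out ⊤ | ==
  [14] u=7 | in ⊤ | out ⊤ | prev 7 | push {}
  [15] u=2 | in ⊤ | out ⊤ | ==
  [16] u=3 | in ⊤ | out ⊤ | ==

Converged values:
  [0] ⊤
  [1] ⊤
  [2] ⊤
  [3] ⊤
  [4] ⊤
  [5] 0
  [6] 1
  [7] ⊤

⊤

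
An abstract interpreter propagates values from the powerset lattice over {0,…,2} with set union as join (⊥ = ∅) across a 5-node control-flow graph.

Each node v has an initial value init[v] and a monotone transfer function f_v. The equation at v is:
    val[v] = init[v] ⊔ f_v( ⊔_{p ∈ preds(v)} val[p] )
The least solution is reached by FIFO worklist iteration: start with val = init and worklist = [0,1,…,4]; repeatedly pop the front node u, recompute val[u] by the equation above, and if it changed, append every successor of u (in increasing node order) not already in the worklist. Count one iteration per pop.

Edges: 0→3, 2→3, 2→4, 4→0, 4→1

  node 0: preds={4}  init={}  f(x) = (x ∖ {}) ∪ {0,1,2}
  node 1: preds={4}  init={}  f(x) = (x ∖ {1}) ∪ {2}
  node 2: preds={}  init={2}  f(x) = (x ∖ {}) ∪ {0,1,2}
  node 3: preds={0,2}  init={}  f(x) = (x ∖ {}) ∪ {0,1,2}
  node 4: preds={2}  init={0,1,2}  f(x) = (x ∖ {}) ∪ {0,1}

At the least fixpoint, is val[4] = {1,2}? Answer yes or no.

no

Worklist (5 pops):
  #1 pop 0: in={0,1,2} → {0,1,2} (was {}); enqueue []
  #2 pop 1: in={0,1,2} → {0,2} (was {}); enqueue []
  #3 pop 2: in={} → {0,1,2} (was {2}); enqueue []
  #4 pop 3: in={0,1,2} → {0,1,2} (was {}); enqueue []
  #5 pop 4: in={0,1,2} → {0,1,2} (no change)

Fixpoint:
  val[0] = {0,1,2}
  val[1] = {0,2}
  val[2] = {0,1,2}
  val[3] = {0,1,2}
  val[4] = {0,1,2}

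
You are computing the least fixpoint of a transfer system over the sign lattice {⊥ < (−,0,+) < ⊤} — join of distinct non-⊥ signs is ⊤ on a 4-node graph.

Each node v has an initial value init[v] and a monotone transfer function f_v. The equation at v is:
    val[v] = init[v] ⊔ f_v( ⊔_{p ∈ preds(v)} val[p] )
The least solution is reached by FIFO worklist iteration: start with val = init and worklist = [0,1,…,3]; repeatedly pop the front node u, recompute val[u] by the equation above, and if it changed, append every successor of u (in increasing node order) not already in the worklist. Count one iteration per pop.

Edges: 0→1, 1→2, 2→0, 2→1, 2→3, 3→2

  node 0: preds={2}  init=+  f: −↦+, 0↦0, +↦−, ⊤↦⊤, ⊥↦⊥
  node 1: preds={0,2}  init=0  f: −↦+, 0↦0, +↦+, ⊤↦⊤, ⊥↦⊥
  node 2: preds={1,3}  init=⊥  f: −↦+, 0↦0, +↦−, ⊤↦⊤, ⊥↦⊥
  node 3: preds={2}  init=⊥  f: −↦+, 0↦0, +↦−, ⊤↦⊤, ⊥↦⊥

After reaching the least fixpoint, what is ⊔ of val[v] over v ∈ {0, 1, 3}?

Worklist (7 pops):
  #1 pop 0: in=⊥ → + (no change)
  #2 pop 1: in=+ → ⊤ (was 0); enqueue []
  #3 pop 2: in=⊤ → ⊤ (was ⊥); enqueue [0,1]
  #4 pop 3: in=⊤ → ⊤ (was ⊥); enqueue [2]
  #5 pop 0: in=⊤ → ⊤ (was +); enqueue []
  #6 pop 1: in=⊤ → ⊤ (no change)
  #7 pop 2: in=⊤ → ⊤ (no change)

Fixpoint:
  val[0] = ⊤
  val[1] = ⊤
  val[2] = ⊤
  val[3] = ⊤

⊤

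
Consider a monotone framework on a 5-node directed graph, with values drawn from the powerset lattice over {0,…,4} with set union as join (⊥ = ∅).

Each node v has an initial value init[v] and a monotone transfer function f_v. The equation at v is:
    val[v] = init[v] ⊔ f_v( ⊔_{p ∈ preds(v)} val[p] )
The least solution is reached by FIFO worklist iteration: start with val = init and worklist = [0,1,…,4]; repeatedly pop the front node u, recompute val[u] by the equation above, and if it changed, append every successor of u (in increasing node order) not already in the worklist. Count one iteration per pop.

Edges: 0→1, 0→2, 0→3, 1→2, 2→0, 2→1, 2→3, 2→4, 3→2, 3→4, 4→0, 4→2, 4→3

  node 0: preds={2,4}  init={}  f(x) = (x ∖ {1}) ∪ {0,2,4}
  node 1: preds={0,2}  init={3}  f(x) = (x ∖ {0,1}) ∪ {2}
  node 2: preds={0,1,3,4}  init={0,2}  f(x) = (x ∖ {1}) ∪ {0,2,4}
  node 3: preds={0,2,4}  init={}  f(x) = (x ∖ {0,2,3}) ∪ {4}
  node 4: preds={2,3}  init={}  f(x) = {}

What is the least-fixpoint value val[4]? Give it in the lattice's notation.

{}

Trace (9 dequeues):
  [1] u=0 | in {0,2} | out {0,2,4} | prev {} | push {}
  [2] u=1 | in {0,2,4} | out {2,3,4} | prev {3} | push {}
  [3] u=2 | in {0,2,3,4} | out {0,2,3,4} | prev {0,2} | push {0,1}
  [4] u=3 | in {0,2,3,4} | out {4} | prev {} | push {2}
  [5] u=4 | in {0,2,3,4} | out {} | ==
  [6] u=0 | in {0,2,3,4} | out {0,2,3,4} | prev {0,2,4} | push {3}
  [7] u=1 | in {0,2,3,4} | out {2,3,4} | ==
  [8] u=2 | in {0,2,3,4} | out {0,2,3,4} | ==
  [9] u=3 | in {0,2,3,4} | out {4} | ==

Converged values:
  [0] {0,2,3,4}
  [1] {2,3,4}
  [2] {0,2,3,4}
  [3] {4}
  [4] {}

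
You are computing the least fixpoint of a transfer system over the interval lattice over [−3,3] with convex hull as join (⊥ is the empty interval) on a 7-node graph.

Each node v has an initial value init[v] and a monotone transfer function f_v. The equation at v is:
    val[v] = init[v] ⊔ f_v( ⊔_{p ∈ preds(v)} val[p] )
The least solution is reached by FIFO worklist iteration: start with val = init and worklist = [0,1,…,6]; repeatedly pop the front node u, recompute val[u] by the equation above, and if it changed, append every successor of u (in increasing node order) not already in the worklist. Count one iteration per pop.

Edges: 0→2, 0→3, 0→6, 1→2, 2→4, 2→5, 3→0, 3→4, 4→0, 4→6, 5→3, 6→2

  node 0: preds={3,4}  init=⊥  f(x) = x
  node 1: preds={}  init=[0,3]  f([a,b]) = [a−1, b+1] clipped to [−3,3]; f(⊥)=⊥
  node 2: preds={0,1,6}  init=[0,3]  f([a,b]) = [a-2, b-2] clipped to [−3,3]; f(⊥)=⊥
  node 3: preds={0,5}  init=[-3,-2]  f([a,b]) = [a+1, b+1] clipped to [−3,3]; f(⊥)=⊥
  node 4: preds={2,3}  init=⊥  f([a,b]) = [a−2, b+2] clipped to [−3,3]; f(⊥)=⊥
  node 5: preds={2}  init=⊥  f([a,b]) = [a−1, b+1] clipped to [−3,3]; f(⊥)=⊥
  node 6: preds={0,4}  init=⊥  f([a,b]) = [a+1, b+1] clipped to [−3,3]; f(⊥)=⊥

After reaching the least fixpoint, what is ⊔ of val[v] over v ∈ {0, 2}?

[-3,3]

Worklist (13 pops):
  #1 pop 0: in=[-3,-2] → [-3,-2] (was ⊥); enqueue []
  #2 pop 1: in=⊥ → [0,3] (no change)
  #3 pop 2: in=[-3,3] → [-3,3] (was [0,3]); enqueue []
  #4 pop 3: in=[-3,-2] → [-3,-1] (was [-3,-2]); enqueue [0]
  #5 pop 4: in=[-3,3] → [-3,3] (was ⊥); enqueue []
  #6 pop 5: in=[-3,3] → [-3,3] (was ⊥); enqueue [3]
  #7 pop 6: in=[-3,3] → [-2,3] (was ⊥); enqueue [2]
  #8 pop 0: in=[-3,3] → [-3,3] (was [-3,-2]); enqueue [6]
  #9 pop 3: in=[-3,3] → [-3,3] (was [-3,-1]); enqueue [0,4]
  #10 pop 2: in=[-3,3] → [-3,3] (no change)
  #11 pop 6: in=[-3,3] → [-2,3] (no change)
  #12 pop 0: in=[-3,3] → [-3,3] (no change)
  #13 pop 4: in=[-3,3] → [-3,3] (no change)

Fixpoint:
  val[0] = [-3,3]
  val[1] = [0,3]
  val[2] = [-3,3]
  val[3] = [-3,3]
  val[4] = [-3,3]
  val[5] = [-3,3]
  val[6] = [-2,3]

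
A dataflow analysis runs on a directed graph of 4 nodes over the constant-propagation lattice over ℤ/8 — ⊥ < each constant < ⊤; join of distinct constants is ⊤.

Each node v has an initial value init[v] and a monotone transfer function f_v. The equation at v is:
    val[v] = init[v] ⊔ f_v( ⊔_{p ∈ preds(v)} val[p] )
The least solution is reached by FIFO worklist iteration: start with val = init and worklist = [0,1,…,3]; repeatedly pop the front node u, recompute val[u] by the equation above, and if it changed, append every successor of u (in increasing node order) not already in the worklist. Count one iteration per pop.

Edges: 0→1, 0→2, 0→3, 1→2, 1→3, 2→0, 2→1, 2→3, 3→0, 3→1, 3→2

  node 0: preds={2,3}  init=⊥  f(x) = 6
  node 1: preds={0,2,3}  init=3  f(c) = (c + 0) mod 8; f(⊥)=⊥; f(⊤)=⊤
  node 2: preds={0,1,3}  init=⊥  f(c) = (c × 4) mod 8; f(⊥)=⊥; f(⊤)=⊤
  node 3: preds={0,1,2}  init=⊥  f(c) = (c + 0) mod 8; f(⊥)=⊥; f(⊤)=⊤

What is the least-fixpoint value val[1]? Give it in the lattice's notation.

⊤

Iteration log — 7 steps:
  step 1. node 0  ⊔preds=⊥  new=6  old=⊥  +wl: 
  step 2. node 1  ⊔preds=6  new=⊤  old=3  +wl: 
  step 3. node 2  ⊔preds=⊤  new=⊤  old=⊥  +wl: 0,1
  step 4. node 3  ⊔preds=⊤  new=⊤  old=⊥  +wl: 2
  step 5. node 0  ⊔preds=⊤  new=6  stable
  step 6. node 1  ⊔preds=⊤  new=⊤  stable
  step 7. node 2  ⊔preds=⊤  new=⊤  stable

Least fixpoint reached:
  node 0: 6
  node 1: ⊤
  node 2: ⊤
  node 3: ⊤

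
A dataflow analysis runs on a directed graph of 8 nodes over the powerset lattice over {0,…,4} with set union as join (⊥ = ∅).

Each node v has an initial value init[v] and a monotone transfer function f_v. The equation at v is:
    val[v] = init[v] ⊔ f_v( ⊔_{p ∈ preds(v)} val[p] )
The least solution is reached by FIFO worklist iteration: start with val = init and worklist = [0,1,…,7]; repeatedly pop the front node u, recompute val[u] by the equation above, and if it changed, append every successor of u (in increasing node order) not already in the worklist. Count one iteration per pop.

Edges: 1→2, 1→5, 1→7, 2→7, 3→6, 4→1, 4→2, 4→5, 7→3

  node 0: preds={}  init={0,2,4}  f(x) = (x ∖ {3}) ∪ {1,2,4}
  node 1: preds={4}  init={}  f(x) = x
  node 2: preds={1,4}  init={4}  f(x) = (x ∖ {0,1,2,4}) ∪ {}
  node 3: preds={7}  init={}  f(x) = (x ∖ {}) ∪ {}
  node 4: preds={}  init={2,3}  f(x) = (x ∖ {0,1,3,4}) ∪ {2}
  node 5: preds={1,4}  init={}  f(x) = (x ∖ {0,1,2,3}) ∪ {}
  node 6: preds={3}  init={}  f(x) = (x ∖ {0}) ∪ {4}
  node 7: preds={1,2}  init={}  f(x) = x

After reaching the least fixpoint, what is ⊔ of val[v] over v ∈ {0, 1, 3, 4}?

Worklist (10 pops):
  #1 pop 0: in={} → {0,1,2,4} (was {0,2,4}); enqueue []
  #2 pop 1: in={2,3} → {2,3} (was {}); enqueue []
  #3 pop 2: in={2,3} → {3,4} (was {4}); enqueue []
  #4 pop 3: in={} → {} (no change)
  #5 pop 4: in={} → {2,3} (no change)
  #6 pop 5: in={2,3} → {} (no change)
  #7 pop 6: in={} → {4} (was {}); enqueue []
  #8 pop 7: in={2,3,4} → {2,3,4} (was {}); enqueue [3]
  #9 pop 3: in={2,3,4} → {2,3,4} (was {}); enqueue [6]
  #10 pop 6: in={2,3,4} → {2,3,4} (was {4}); enqueue []

Fixpoint:
  val[0] = {0,1,2,4}
  val[1] = {2,3}
  val[2] = {3,4}
  val[3] = {2,3,4}
  val[4] = {2,3}
  val[5] = {}
  val[6] = {2,3,4}
  val[7] = {2,3,4}

{0,1,2,3,4}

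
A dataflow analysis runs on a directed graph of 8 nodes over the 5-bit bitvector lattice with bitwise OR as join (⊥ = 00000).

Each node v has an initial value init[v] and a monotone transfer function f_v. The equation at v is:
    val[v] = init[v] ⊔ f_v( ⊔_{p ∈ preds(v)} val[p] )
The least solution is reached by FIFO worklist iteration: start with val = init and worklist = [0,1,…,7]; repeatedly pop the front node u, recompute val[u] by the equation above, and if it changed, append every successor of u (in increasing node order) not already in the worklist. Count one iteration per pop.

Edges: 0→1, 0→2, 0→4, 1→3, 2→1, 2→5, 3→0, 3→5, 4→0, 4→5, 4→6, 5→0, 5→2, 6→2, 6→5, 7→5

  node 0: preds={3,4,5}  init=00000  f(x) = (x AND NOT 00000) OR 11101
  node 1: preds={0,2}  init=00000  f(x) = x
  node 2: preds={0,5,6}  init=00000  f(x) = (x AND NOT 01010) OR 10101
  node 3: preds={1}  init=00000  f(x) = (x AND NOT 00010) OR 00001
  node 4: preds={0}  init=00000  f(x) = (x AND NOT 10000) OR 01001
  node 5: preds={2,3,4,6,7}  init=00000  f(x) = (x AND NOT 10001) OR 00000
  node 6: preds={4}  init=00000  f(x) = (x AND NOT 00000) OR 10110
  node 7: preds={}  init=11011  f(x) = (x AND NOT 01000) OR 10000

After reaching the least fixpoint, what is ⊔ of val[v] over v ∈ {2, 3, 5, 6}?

11111

Worklist (18 pops):
  #1 pop 0: in=00000 → 11101 (was 00000); enqueue []
  #2 pop 1: in=11101 → 11101 (was 00000); enqueue []
  #3 pop 2: in=11101 → 10101 (was 00000); enqueue [1]
  #4 pop 3: in=11101 → 11101 (was 00000); enqueue [0]
  #5 pop 4: in=11101 → 01101 (was 00000); enqueue []
  #6 pop 5: in=11111 → 01110 (was 00000); enqueue [2]
  #7 pop 6: in=01101 → 11111 (was 00000); enqueue [5]
  #8 pop 7: in=00000 → 11011 (no change)
  #9 pop 1: in=11101 → 11101 (no change)
  #10 pop 0: in=11111 → 11111 (was 11101); enqueue [1,4]
  #11 pop 2: in=11111 → 10101 (no change)
  #12 pop 5: in=11111 → 01110 (no change)
  #13 pop 1: in=11111 → 11111 (was 11101); enqueue [3]
  #14 pop 4: in=11111 → 01111 (was 01101); enqueue [0,5,6]
  #15 pop 3: in=11111 → 11101 (no change)
  #16 pop 0: in=11111 → 11111 (no change)
  #17 pop 5: in=11111 → 01110 (no change)
  #18 pop 6: in=01111 → 11111 (no change)

Fixpoint:
  val[0] = 11111
  val[1] = 11111
  val[2] = 10101
  val[3] = 11101
  val[4] = 01111
  val[5] = 01110
  val[6] = 11111
  val[7] = 11011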